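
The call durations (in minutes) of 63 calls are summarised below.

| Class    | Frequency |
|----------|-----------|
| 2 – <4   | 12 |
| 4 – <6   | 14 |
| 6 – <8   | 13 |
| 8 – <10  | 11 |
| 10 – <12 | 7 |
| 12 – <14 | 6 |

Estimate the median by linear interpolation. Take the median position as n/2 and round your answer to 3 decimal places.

6.846

Cumulative frequencies: 12, 26, 39, 50, 57, 63
n = 63; position = n/2 = 31.5.
This falls in the class 6 – <8: L = 6, F = 26, f = 13, h = 2.
Median ≈ 6 + ((31.5 − 26) / 13) × 2 = 6.8462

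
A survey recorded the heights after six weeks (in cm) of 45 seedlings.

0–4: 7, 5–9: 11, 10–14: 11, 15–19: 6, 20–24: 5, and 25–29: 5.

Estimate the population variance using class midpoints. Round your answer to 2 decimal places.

Midpoints: 2, 7, 12, 17, 22, 27
n = 45, Σfm = 570, mean = 12.6667
Σfm² = 9950
Σf(m − x̄)² = Σfm² − (Σfm)²/n = 9950 − 570²/45 = 2730.0000
Population variance = 2730.0000 / 45 = 60.6667

60.67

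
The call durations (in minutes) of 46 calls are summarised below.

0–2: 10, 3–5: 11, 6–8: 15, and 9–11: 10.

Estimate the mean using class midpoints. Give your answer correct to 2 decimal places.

Midpoints: 1, 4, 7, 10
Σfm = 10×1 + 11×4 + 15×7 + 10×10 = 259
n = Σf = 46
Mean = 259 / 46 = 5.6304

5.63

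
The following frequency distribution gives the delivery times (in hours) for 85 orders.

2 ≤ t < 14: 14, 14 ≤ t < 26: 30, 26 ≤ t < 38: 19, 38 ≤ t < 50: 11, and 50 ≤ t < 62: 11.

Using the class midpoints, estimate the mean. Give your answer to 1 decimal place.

28.5

Midpoints: 8, 20, 32, 44, 56
Σfm = 14×8 + 30×20 + 19×32 + 11×44 + 11×56 = 2420
n = Σf = 85
Mean = 2420 / 85 = 28.4706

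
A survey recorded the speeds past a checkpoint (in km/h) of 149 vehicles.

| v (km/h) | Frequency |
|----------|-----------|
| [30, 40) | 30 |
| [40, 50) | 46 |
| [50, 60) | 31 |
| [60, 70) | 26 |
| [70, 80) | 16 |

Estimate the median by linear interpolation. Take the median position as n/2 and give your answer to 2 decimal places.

49.67

Cumulative frequencies: 30, 76, 107, 133, 149
n = 149; position = n/2 = 74.5.
This falls in the class [40, 50): L = 40, F = 30, f = 46, h = 10.
Median ≈ 40 + ((74.5 − 30) / 46) × 10 = 49.6739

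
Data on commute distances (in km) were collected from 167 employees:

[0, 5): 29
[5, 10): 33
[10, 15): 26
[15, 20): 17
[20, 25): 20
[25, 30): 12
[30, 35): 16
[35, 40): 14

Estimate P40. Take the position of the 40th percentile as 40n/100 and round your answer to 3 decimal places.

10.923

Cumulative frequencies: 29, 62, 88, 105, 125, 137, 153, 167
n = 167; position = 40n/100 = 66.8.
This falls in the class [10, 15): L = 10, F = 62, f = 26, h = 5.
40th percentile ≈ 10 + ((66.8 − 62) / 26) × 5 = 10.9231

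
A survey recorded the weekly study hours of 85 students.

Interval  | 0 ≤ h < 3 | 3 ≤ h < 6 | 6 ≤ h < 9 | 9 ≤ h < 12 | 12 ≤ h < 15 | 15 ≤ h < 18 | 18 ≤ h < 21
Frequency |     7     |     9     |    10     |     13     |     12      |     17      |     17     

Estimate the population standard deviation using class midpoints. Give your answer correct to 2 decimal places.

5.77

Midpoints: 1.5, 4.5, 7.5, 10.5, 13.5, 16.5, 19.5
n = 85, Σfm = 1036.5, mean = 12.1941
Σfm² = 15473.25
Σf(m − x̄)² = Σfm² − (Σfm)²/n = 15473.25 − 1036.5²/85 = 2834.0471
Population variance = 2834.0471 / 85 = 33.3417
Standard deviation = √33.3417 = 5.7742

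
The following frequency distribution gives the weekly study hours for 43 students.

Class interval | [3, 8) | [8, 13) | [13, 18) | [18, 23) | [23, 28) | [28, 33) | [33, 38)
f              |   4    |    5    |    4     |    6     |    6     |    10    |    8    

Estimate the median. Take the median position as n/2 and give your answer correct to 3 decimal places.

25.083

Cumulative frequencies: 4, 9, 13, 19, 25, 35, 43
n = 43; position = n/2 = 21.5.
This falls in the class [23, 28): L = 23, F = 19, f = 6, h = 5.
Median ≈ 23 + ((21.5 − 19) / 6) × 5 = 25.0833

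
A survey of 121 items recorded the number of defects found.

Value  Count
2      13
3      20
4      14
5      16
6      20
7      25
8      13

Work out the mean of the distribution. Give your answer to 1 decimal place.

5.1

Values: 2, 3, 4, 5, 6, 7, 8
Σfx = 13×2 + 20×3 + 14×4 + 16×5 + 20×6 + 25×7 + 13×8 = 621
n = Σf = 121
Mean = 621 / 121 = 5.1322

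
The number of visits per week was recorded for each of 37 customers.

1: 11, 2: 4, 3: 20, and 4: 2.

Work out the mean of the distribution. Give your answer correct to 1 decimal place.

2.4

Values: 1, 2, 3, 4
Σfx = 11×1 + 4×2 + 20×3 + 2×4 = 87
n = Σf = 37
Mean = 87 / 37 = 2.3514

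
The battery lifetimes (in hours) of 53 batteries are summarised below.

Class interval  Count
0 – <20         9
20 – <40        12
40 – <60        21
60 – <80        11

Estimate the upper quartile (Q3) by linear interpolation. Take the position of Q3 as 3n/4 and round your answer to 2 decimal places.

57.86

Cumulative frequencies: 9, 21, 42, 53
n = 53; position = 3n/4 = 39.75.
This falls in the class 40 – <60: L = 40, F = 21, f = 21, h = 20.
Upper quartile ≈ 40 + ((39.75 − 21) / 21) × 20 = 57.8571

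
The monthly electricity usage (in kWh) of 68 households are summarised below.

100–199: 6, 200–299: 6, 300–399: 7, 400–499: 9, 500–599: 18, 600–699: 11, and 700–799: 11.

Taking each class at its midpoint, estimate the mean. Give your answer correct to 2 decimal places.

502.44

Midpoints: 149.5, 249.5, 349.5, 449.5, 549.5, 649.5, 749.5
Σfm = 6×149.5 + 6×249.5 + 7×349.5 + 9×449.5 + 18×549.5 + 11×649.5 + 11×749.5 = 34166
n = Σf = 68
Mean = 34166 / 68 = 502.4412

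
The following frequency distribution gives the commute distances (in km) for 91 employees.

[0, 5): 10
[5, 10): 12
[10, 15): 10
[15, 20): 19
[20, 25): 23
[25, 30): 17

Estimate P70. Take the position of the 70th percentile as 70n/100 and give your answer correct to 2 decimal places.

Cumulative frequencies: 10, 22, 32, 51, 74, 91
n = 91; position = 70n/100 = 63.7.
This falls in the class [20, 25): L = 20, F = 51, f = 23, h = 5.
70th percentile ≈ 20 + ((63.7 − 51) / 23) × 5 = 22.7609

22.76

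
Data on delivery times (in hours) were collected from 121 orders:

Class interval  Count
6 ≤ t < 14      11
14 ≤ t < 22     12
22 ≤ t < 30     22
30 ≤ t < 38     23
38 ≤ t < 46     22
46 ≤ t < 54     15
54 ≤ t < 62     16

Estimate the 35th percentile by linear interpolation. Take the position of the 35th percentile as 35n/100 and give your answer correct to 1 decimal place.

Cumulative frequencies: 11, 23, 45, 68, 90, 105, 121
n = 121; position = 35n/100 = 42.35.
This falls in the class 22 ≤ t < 30: L = 22, F = 23, f = 22, h = 8.
35th percentile ≈ 22 + ((42.35 − 23) / 22) × 8 = 29.0364

29.0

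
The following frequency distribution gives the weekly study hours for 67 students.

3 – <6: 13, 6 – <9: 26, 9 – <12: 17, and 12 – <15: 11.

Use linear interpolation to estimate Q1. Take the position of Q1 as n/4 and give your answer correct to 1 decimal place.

Cumulative frequencies: 13, 39, 56, 67
n = 67; position = n/4 = 16.75.
This falls in the class 6 – <9: L = 6, F = 13, f = 26, h = 3.
Lower quartile ≈ 6 + ((16.75 − 13) / 26) × 3 = 6.4327

6.4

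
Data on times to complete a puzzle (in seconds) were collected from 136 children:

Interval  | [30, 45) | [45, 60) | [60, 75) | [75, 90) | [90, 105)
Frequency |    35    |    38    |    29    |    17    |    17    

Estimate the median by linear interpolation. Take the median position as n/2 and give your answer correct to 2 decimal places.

Cumulative frequencies: 35, 73, 102, 119, 136
n = 136; position = n/2 = 68.
This falls in the class [45, 60): L = 45, F = 35, f = 38, h = 15.
Median ≈ 45 + ((68 − 35) / 38) × 15 = 58.0263

58.03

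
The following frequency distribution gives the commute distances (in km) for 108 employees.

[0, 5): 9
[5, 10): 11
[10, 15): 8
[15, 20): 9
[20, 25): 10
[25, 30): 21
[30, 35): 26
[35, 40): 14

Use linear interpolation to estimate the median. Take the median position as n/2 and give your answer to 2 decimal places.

Cumulative frequencies: 9, 20, 28, 37, 47, 68, 94, 108
n = 108; position = n/2 = 54.
This falls in the class [25, 30): L = 25, F = 47, f = 21, h = 5.
Median ≈ 25 + ((54 − 47) / 21) × 5 = 26.6667

26.67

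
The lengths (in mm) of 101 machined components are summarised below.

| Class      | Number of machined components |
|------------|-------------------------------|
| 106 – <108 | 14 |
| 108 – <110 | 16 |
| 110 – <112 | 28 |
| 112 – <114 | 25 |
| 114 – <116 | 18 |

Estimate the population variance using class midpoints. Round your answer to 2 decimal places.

Midpoints: 107, 109, 111, 113, 115
n = 101, Σfm = 11245, mean = 111.3366
Σfm² = 1252645
Σf(m − x̄)² = Σfm² − (Σfm)²/n = 1252645 − 11245²/101 = 664.5545
Population variance = 664.5545 / 101 = 6.5797

6.58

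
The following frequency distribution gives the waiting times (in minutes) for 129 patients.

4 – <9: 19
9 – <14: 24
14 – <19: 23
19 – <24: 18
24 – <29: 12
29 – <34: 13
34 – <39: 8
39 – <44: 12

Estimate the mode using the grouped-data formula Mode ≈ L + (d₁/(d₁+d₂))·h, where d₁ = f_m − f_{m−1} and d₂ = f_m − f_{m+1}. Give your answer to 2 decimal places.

Modal class: 9 – <14 (highest frequency 24).
d₁ = 24 − 19 = 5, d₂ = 24 − 23 = 1
Mode ≈ 9 + (5/(5+1)) × 5 = 9 + 4.1667 = 13.1667

13.17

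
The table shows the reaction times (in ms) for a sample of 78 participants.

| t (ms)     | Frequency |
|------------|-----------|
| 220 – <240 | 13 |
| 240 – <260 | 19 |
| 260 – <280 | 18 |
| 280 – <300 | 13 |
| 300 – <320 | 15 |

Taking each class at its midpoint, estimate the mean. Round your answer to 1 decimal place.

Midpoints: 230, 250, 270, 290, 310
Σfm = 13×230 + 19×250 + 18×270 + 13×290 + 15×310 = 21020
n = Σf = 78
Mean = 21020 / 78 = 269.4872

269.5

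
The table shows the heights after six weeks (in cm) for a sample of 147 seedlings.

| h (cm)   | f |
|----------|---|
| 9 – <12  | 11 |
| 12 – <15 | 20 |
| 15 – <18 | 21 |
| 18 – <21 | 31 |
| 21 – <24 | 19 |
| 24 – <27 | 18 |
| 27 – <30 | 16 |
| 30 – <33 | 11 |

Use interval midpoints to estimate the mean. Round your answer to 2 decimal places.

Midpoints: 10.5, 13.5, 16.5, 19.5, 22.5, 25.5, 28.5, 31.5
Σfm = 11×10.5 + 20×13.5 + 21×16.5 + 31×19.5 + 19×22.5 + 18×25.5 + 16×28.5 + 11×31.5 = 3025.5
n = Σf = 147
Mean = 3025.5 / 147 = 20.5816

20.58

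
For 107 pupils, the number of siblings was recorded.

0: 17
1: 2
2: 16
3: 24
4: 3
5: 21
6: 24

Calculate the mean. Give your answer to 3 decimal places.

Values: 0, 1, 2, 3, 4, 5, 6
Σfx = 17×0 + 2×1 + 16×2 + 24×3 + 3×4 + 21×5 + 24×6 = 367
n = Σf = 107
Mean = 367 / 107 = 3.4299

3.430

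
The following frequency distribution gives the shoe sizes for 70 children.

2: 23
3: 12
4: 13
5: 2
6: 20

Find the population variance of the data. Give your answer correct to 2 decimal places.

2.60

Values: 2, 3, 4, 5, 6
n = 70, Σfx = 264, mean = 3.7714
Σfx² = 1178
Σf(x − x̄)² = Σfx² − (Σfx)²/n = 1178 − 264²/70 = 182.3429
Population variance = 182.3429 / 70 = 2.6049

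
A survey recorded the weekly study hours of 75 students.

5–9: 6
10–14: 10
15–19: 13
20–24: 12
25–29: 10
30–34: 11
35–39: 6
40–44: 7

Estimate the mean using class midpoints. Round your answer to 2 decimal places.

23.80

Midpoints: 7, 12, 17, 22, 27, 32, 37, 42
Σfm = 6×7 + 10×12 + 13×17 + 12×22 + 10×27 + 11×32 + 6×37 + 7×42 = 1785
n = Σf = 75
Mean = 1785 / 75 = 23.8000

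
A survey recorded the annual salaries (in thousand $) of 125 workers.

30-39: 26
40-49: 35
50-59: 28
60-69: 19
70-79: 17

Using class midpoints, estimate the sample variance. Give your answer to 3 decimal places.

Midpoints: 34.5, 44.5, 54.5, 64.5, 74.5
n = 125, Σfm = 6472.5, mean = 51.7800
Σfm² = 356821.25
Σf(m − x̄)² = Σfm² − (Σfm)²/n = 356821.25 − 6472.5²/125 = 21675.2000
Sample variance = 21675.2000 / 124 = 174.8000

174.800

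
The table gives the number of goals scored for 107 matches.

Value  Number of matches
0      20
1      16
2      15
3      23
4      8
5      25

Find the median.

3

Cumulative frequencies: 20, 36, 51, 74, 82, 107
n = 107, so the median is the value in position (n+1)/2 = 54.
Position 54 falls at value 3.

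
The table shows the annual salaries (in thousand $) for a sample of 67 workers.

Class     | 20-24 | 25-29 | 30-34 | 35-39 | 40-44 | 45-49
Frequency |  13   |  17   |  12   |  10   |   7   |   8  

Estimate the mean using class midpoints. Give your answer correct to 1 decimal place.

Midpoints: 22, 27, 32, 37, 42, 47
Σfm = 13×22 + 17×27 + 12×32 + 10×37 + 7×42 + 8×47 = 2169
n = Σf = 67
Mean = 2169 / 67 = 32.3731

32.4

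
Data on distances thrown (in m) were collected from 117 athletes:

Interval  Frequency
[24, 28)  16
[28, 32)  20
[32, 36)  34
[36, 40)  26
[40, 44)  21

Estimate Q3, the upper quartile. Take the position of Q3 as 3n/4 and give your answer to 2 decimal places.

Cumulative frequencies: 16, 36, 70, 96, 117
n = 117; position = 3n/4 = 87.75.
This falls in the class [36, 40): L = 36, F = 70, f = 26, h = 4.
Upper quartile ≈ 36 + ((87.75 − 70) / 26) × 4 = 38.7308

38.73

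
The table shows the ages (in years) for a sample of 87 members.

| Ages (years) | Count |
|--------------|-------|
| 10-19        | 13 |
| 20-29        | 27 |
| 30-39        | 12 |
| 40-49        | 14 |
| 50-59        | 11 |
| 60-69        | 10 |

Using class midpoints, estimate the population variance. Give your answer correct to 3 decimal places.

258.687

Midpoints: 14.5, 24.5, 34.5, 44.5, 54.5, 64.5
n = 87, Σfm = 3131.5, mean = 35.9943
Σfm² = 135221.75
Σf(m − x̄)² = Σfm² − (Σfm)²/n = 135221.75 − 3131.5²/87 = 22505.7471
Population variance = 22505.7471 / 87 = 258.6867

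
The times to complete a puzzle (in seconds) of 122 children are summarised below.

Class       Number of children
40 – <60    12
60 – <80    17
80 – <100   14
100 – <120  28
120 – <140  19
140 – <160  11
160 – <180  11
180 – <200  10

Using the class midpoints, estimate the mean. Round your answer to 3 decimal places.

114.918

Midpoints: 50, 70, 90, 110, 130, 150, 170, 190
Σfm = 12×50 + 17×70 + 14×90 + 28×110 + 19×130 + 11×150 + 11×170 + 10×190 = 14020
n = Σf = 122
Mean = 14020 / 122 = 114.9180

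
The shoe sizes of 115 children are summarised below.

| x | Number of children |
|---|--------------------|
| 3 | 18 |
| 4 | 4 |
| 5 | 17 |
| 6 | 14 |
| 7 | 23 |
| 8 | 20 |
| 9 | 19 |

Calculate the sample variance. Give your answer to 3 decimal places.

Values: 3, 4, 5, 6, 7, 8, 9
n = 115, Σfx = 731, mean = 6.3565
Σfx² = 5101
Σf(x − x̄)² = Σfx² − (Σfx)²/n = 5101 − 731²/115 = 454.3826
Sample variance = 454.3826 / 114 = 3.9858

3.986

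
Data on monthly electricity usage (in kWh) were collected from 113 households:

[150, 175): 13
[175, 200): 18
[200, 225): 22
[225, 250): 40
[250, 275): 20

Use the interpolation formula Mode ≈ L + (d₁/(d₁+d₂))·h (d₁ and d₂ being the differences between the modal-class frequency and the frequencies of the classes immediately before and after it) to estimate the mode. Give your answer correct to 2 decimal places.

236.84

Modal class: [225, 250) (highest frequency 40).
d₁ = 40 − 22 = 18, d₂ = 40 − 20 = 20
Mode ≈ 225 + (18/(18+20)) × 25 = 225 + 11.8421 = 236.8421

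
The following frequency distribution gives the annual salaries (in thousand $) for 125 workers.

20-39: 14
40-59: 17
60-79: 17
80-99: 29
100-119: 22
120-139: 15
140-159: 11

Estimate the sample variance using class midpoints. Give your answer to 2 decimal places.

Midpoints: 29.5, 49.5, 69.5, 89.5, 109.5, 129.5, 149.5
n = 125, Σfm = 11027.5, mean = 88.2200
Σfm² = 1129441.25
Σf(m − x̄)² = Σfm² − (Σfm)²/n = 1129441.25 − 11027.5²/125 = 156595.2000
Sample variance = 156595.2000 / 124 = 1262.8645

1262.86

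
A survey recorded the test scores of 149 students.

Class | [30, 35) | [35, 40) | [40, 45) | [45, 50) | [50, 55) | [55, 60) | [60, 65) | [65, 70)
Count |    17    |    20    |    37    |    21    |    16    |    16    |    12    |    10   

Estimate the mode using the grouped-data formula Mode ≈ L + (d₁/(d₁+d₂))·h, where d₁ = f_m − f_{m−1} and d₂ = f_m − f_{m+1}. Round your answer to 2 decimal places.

Modal class: [40, 45) (highest frequency 37).
d₁ = 37 − 20 = 17, d₂ = 37 − 21 = 16
Mode ≈ 40 + (17/(17+16)) × 5 = 40 + 2.5758 = 42.5758

42.58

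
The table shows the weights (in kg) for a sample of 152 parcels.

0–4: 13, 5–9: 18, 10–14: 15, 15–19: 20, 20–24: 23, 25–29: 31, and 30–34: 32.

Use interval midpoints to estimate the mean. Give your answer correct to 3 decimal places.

19.993

Midpoints: 2, 7, 12, 17, 22, 27, 32
Σfm = 13×2 + 18×7 + 15×12 + 20×17 + 23×22 + 31×27 + 32×32 = 3039
n = Σf = 152
Mean = 3039 / 152 = 19.9934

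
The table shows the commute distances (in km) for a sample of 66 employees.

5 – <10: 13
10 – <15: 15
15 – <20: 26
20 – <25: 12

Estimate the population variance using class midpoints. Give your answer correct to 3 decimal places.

25.098

Midpoints: 7.5, 12.5, 17.5, 22.5
n = 66, Σfm = 1010, mean = 15.3030
Σfm² = 17112.5
Σf(m − x̄)² = Σfm² − (Σfm)²/n = 17112.5 − 1010²/66 = 1656.4394
Population variance = 1656.4394 / 66 = 25.0976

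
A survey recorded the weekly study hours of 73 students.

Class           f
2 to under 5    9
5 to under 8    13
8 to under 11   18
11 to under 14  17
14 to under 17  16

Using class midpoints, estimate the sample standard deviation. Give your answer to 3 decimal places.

Midpoints: 3.5, 6.5, 9.5, 12.5, 15.5
n = 73, Σfm = 747.5, mean = 10.2397
Σfm² = 8784.25
Σf(m − x̄)² = Σfm² − (Σfm)²/n = 8784.25 − 747.5²/73 = 1130.0548
Sample variance = 1130.0548 / 72 = 15.6952
Standard deviation = √15.6952 = 3.9617

3.962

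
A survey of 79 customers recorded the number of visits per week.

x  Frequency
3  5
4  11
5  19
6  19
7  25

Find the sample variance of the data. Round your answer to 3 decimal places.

Values: 3, 4, 5, 6, 7
n = 79, Σfx = 443, mean = 5.6076
Σfx² = 2605
Σf(x − x̄)² = Σfx² − (Σfx)²/n = 2605 − 443²/79 = 120.8354
Sample variance = 120.8354 / 78 = 1.5492

1.549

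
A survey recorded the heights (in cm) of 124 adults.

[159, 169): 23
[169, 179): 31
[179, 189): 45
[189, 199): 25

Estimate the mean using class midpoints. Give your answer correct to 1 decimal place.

Midpoints: 164, 174, 184, 194
Σfm = 23×164 + 31×174 + 45×184 + 25×194 = 22296
n = Σf = 124
Mean = 22296 / 124 = 179.8065

179.8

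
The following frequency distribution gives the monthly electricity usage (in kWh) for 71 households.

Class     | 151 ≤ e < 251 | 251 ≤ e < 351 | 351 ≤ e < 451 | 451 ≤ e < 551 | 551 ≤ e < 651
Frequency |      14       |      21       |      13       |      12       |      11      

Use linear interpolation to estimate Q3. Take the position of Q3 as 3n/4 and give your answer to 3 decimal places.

494.750

Cumulative frequencies: 14, 35, 48, 60, 71
n = 71; position = 3n/4 = 53.25.
This falls in the class 451 ≤ e < 551: L = 451, F = 48, f = 12, h = 100.
Upper quartile ≈ 451 + ((53.25 − 48) / 12) × 100 = 494.7500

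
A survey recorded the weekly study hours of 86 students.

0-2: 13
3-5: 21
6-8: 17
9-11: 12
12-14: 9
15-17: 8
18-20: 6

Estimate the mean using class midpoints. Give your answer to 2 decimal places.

Midpoints: 1, 4, 7, 10, 13, 16, 19
Σfm = 13×1 + 21×4 + 17×7 + 12×10 + 9×13 + 8×16 + 6×19 = 695
n = Σf = 86
Mean = 695 / 86 = 8.0814

8.08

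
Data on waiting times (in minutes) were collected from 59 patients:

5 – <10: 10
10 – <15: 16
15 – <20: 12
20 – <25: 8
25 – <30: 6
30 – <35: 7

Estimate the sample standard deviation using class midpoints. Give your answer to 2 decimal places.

Midpoints: 7.5, 12.5, 17.5, 22.5, 27.5, 32.5
n = 59, Σfm = 1057.5, mean = 17.9237
Σfm² = 22718.75
Σf(m − x̄)² = Σfm² − (Σfm)²/n = 22718.75 − 1057.5²/59 = 3764.4068
Sample variance = 3764.4068 / 58 = 64.9036
Standard deviation = √64.9036 = 8.0563

8.06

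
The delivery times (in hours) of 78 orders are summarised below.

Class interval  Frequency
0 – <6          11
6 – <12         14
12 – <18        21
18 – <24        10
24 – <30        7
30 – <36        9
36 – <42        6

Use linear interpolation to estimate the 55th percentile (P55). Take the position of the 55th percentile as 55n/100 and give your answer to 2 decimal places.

Cumulative frequencies: 11, 25, 46, 56, 63, 72, 78
n = 78; position = 55n/100 = 42.9.
This falls in the class 12 – <18: L = 12, F = 25, f = 21, h = 6.
55th percentile ≈ 12 + ((42.9 − 25) / 21) × 6 = 17.1143

17.11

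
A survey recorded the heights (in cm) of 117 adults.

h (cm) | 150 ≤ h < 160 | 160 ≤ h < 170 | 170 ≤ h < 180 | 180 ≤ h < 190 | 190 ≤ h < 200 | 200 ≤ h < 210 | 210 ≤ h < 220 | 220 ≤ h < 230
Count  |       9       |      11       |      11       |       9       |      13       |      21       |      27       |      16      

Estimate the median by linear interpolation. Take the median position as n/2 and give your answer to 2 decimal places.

Cumulative frequencies: 9, 20, 31, 40, 53, 74, 101, 117
n = 117; position = n/2 = 58.5.
This falls in the class 200 ≤ h < 210: L = 200, F = 53, f = 21, h = 10.
Median ≈ 200 + ((58.5 − 53) / 21) × 10 = 202.6190

202.62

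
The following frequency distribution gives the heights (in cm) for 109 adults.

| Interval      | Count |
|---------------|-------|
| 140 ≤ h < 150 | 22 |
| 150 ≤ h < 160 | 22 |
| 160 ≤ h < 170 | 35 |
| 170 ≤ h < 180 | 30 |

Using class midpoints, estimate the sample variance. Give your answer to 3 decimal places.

Midpoints: 145, 155, 165, 175
n = 109, Σfm = 17625, mean = 161.6972
Σfm² = 2862725
Σf(m − x̄)² = Σfm² − (Σfm)²/n = 2862725 − 17625²/109 = 12811.0092
Sample variance = 12811.0092 / 108 = 118.6205

118.620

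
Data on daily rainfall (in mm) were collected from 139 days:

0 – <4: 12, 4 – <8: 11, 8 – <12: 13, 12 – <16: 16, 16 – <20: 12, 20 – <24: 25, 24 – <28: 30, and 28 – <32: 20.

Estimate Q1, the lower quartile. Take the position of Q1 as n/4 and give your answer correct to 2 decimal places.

Cumulative frequencies: 12, 23, 36, 52, 64, 89, 119, 139
n = 139; position = n/4 = 34.75.
This falls in the class 8 – <12: L = 8, F = 23, f = 13, h = 4.
Lower quartile ≈ 8 + ((34.75 − 23) / 13) × 4 = 11.6154

11.62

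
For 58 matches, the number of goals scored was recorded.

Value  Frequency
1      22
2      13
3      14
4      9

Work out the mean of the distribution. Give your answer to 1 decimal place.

Values: 1, 2, 3, 4
Σfx = 22×1 + 13×2 + 14×3 + 9×4 = 126
n = Σf = 58
Mean = 126 / 58 = 2.1724

2.2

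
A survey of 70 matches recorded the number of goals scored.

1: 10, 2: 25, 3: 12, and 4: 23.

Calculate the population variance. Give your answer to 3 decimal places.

Values: 1, 2, 3, 4
n = 70, Σfx = 188, mean = 2.6857
Σfx² = 586
Σf(x − x̄)² = Σfx² − (Σfx)²/n = 586 − 188²/70 = 81.0857
Population variance = 81.0857 / 70 = 1.1584

1.158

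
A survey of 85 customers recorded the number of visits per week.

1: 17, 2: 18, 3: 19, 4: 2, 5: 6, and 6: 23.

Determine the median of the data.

Cumulative frequencies: 17, 35, 54, 56, 62, 85
n = 85, so the median is the value in position (n+1)/2 = 43.
Position 43 falls at value 3.

3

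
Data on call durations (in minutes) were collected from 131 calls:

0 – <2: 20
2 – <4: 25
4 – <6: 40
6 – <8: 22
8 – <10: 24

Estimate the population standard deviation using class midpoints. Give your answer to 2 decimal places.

2.61

Midpoints: 1, 3, 5, 7, 9
n = 131, Σfm = 665, mean = 5.0763
Σfm² = 4267
Σf(m − x̄)² = Σfm² − (Σfm)²/n = 4267 − 665²/131 = 891.2366
Population variance = 891.2366 / 131 = 6.8033
Standard deviation = √6.8033 = 2.6083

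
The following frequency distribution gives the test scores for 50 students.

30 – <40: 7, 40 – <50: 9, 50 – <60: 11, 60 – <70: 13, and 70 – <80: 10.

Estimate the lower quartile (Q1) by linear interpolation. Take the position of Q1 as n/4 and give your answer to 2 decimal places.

Cumulative frequencies: 7, 16, 27, 40, 50
n = 50; position = n/4 = 12.5.
This falls in the class 40 – <50: L = 40, F = 7, f = 9, h = 10.
Lower quartile ≈ 40 + ((12.5 − 7) / 9) × 10 = 46.1111

46.11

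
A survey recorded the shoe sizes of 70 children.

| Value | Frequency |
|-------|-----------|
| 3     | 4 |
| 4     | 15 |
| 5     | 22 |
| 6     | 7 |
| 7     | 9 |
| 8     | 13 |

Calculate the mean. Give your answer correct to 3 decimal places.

5.586

Values: 3, 4, 5, 6, 7, 8
Σfx = 4×3 + 15×4 + 22×5 + 7×6 + 9×7 + 13×8 = 391
n = Σf = 70
Mean = 391 / 70 = 5.5857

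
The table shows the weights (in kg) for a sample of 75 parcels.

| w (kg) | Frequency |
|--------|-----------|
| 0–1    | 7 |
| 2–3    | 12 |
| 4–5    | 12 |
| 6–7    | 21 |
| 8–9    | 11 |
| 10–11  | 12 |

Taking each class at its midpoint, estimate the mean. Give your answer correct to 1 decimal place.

Midpoints: 0.5, 2.5, 4.5, 6.5, 8.5, 10.5
Σfm = 7×0.5 + 12×2.5 + 12×4.5 + 21×6.5 + 11×8.5 + 12×10.5 = 443.5
n = Σf = 75
Mean = 443.5 / 75 = 5.9133

5.9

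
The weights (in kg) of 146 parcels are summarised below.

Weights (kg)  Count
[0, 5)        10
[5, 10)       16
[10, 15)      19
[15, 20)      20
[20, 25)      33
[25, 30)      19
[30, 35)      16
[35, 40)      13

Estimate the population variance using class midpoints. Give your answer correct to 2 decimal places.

Midpoints: 2.5, 7.5, 12.5, 17.5, 22.5, 27.5, 32.5, 37.5
n = 146, Σfm = 3005, mean = 20.5822
Σfm² = 76312.5
Σf(m − x̄)² = Σfm² − (Σfm)²/n = 76312.5 − 3005²/146 = 14463.0137
Population variance = 14463.0137 / 146 = 99.0617

99.06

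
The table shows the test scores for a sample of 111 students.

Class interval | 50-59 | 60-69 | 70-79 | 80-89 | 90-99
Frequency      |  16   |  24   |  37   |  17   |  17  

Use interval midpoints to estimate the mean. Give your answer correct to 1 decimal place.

74.0

Midpoints: 54.5, 64.5, 74.5, 84.5, 94.5
Σfm = 16×54.5 + 24×64.5 + 37×74.5 + 17×84.5 + 17×94.5 = 8219.5
n = Σf = 111
Mean = 8219.5 / 111 = 74.0495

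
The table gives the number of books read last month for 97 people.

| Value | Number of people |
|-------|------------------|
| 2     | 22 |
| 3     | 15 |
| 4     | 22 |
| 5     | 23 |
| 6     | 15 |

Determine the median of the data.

4

Cumulative frequencies: 22, 37, 59, 82, 97
n = 97, so the median is the value in position (n+1)/2 = 49.
Position 49 falls at value 4.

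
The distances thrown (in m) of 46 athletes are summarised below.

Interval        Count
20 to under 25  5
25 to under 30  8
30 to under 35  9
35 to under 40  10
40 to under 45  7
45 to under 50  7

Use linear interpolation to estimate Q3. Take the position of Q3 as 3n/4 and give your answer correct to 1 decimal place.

41.8

Cumulative frequencies: 5, 13, 22, 32, 39, 46
n = 46; position = 3n/4 = 34.5.
This falls in the class 40 to under 45: L = 40, F = 32, f = 7, h = 5.
Upper quartile ≈ 40 + ((34.5 − 32) / 7) × 5 = 41.7857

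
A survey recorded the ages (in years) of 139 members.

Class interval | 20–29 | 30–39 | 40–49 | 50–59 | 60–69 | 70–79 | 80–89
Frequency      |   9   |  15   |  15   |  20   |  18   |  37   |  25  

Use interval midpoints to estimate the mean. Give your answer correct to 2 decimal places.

61.33

Midpoints: 24.5, 34.5, 44.5, 54.5, 64.5, 74.5, 84.5
Σfm = 9×24.5 + 15×34.5 + 15×44.5 + 20×54.5 + 18×64.5 + 37×74.5 + 25×84.5 = 8525.5
n = Σf = 139
Mean = 8525.5 / 139 = 61.3345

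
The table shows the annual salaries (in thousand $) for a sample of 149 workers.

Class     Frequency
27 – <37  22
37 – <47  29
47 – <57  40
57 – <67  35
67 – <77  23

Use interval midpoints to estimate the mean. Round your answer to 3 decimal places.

52.537

Midpoints: 32, 42, 52, 62, 72
Σfm = 22×32 + 29×42 + 40×52 + 35×62 + 23×72 = 7828
n = Σf = 149
Mean = 7828 / 149 = 52.5369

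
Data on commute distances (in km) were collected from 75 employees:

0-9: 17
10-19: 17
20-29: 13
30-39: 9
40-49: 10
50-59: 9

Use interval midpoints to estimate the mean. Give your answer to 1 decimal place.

25.2

Midpoints: 4.5, 14.5, 24.5, 34.5, 44.5, 54.5
Σfm = 17×4.5 + 17×14.5 + 13×24.5 + 9×34.5 + 10×44.5 + 9×54.5 = 1887.5
n = Σf = 75
Mean = 1887.5 / 75 = 25.1667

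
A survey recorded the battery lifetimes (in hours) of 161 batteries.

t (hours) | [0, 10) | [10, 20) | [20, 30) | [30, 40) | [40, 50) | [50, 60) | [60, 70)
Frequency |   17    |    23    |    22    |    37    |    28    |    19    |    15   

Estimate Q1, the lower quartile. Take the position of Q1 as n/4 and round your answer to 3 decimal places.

20.114

Cumulative frequencies: 17, 40, 62, 99, 127, 146, 161
n = 161; position = n/4 = 40.25.
This falls in the class [20, 30): L = 20, F = 40, f = 22, h = 10.
Lower quartile ≈ 20 + ((40.25 − 40) / 22) × 10 = 20.1136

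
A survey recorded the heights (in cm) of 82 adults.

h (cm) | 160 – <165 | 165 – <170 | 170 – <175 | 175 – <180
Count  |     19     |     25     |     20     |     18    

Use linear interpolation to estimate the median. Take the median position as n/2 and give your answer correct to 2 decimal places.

Cumulative frequencies: 19, 44, 64, 82
n = 82; position = n/2 = 41.
This falls in the class 165 – <170: L = 165, F = 19, f = 25, h = 5.
Median ≈ 165 + ((41 − 19) / 25) × 5 = 169.4000

169.40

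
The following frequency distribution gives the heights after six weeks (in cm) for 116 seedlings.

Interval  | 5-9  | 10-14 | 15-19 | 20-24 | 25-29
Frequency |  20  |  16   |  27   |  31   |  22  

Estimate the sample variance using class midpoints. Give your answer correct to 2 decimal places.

Midpoints: 7, 12, 17, 22, 27
n = 116, Σfm = 2067, mean = 17.8190
Σfm² = 42129
Σf(m − x̄)² = Σfm² − (Σfm)²/n = 42129 − 2067²/116 = 5297.1983
Sample variance = 5297.1983 / 115 = 46.0626

46.06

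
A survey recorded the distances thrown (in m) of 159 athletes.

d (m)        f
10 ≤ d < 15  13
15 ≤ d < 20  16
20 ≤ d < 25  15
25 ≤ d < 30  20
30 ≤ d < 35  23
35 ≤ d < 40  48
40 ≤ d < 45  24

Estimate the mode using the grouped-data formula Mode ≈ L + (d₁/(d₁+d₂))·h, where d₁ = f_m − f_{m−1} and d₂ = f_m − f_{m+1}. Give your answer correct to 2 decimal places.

37.55

Modal class: 35 ≤ d < 40 (highest frequency 48).
d₁ = 48 − 23 = 25, d₂ = 48 − 24 = 24
Mode ≈ 35 + (25/(25+24)) × 5 = 35 + 2.5510 = 37.5510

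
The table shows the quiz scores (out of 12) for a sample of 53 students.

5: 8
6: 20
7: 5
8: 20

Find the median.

6

Cumulative frequencies: 8, 28, 33, 53
n = 53, so the median is the value in position (n+1)/2 = 27.
Position 27 falls at value 6.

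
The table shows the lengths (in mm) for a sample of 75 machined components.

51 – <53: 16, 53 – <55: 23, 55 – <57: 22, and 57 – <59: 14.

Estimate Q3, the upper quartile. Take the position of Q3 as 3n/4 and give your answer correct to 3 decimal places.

56.568

Cumulative frequencies: 16, 39, 61, 75
n = 75; position = 3n/4 = 56.25.
This falls in the class 55 – <57: L = 55, F = 39, f = 22, h = 2.
Upper quartile ≈ 55 + ((56.25 − 39) / 22) × 2 = 56.5682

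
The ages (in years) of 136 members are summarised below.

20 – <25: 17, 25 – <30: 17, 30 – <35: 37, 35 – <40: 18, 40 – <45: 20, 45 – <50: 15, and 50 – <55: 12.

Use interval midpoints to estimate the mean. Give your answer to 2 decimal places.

36.18

Midpoints: 22.5, 27.5, 32.5, 37.5, 42.5, 47.5, 52.5
Σfm = 17×22.5 + 17×27.5 + 37×32.5 + 18×37.5 + 20×42.5 + 15×47.5 + 12×52.5 = 4920
n = Σf = 136
Mean = 4920 / 136 = 36.1765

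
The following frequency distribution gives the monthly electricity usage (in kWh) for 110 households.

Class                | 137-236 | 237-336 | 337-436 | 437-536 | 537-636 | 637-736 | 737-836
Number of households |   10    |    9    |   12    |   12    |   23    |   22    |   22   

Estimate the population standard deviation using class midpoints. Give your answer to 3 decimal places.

190.348

Midpoints: 186.5, 286.5, 386.5, 486.5, 586.5, 686.5, 786.5
n = 110, Σfm = 60815, mean = 552.8636
Σfm² = 37607947.5
Σf(m − x̄)² = Σfm² − (Σfm)²/n = 37607947.5 − 60815²/110 = 3985545.4545
Population variance = 3985545.4545 / 110 = 36232.2314
Standard deviation = √36232.2314 = 190.3477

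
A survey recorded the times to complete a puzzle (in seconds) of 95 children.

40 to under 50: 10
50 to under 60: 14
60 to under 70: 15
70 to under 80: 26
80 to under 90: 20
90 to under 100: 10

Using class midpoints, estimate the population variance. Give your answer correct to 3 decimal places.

220.565

Midpoints: 45, 55, 65, 75, 85, 95
n = 95, Σfm = 6795, mean = 71.5263
Σfm² = 506975
Σf(m − x̄)² = Σfm² − (Σfm)²/n = 506975 − 6795²/95 = 20953.6842
Population variance = 20953.6842 / 95 = 220.5651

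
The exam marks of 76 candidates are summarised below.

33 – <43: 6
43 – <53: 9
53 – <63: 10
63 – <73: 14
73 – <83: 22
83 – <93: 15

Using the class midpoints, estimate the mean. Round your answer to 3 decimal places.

Midpoints: 38, 48, 58, 68, 78, 88
Σfm = 6×38 + 9×48 + 10×58 + 14×68 + 22×78 + 15×88 = 5228
n = Σf = 76
Mean = 5228 / 76 = 68.7895

68.789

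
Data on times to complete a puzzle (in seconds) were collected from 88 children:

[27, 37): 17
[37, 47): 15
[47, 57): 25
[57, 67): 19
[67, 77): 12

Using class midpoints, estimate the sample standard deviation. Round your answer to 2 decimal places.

13.11

Midpoints: 32, 42, 52, 62, 72
n = 88, Σfm = 4516, mean = 51.3182
Σfm² = 246712
Σf(m − x̄)² = Σfm² − (Σfm)²/n = 246712 − 4516²/88 = 14959.0909
Sample variance = 14959.0909 / 87 = 171.9436
Standard deviation = √171.9436 = 13.1127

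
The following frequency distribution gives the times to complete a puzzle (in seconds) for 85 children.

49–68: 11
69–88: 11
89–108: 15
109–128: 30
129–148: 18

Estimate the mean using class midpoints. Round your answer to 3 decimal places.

106.265

Midpoints: 58.5, 78.5, 98.5, 118.5, 138.5
Σfm = 11×58.5 + 11×78.5 + 15×98.5 + 30×118.5 + 18×138.5 = 9032.5
n = Σf = 85
Mean = 9032.5 / 85 = 106.2647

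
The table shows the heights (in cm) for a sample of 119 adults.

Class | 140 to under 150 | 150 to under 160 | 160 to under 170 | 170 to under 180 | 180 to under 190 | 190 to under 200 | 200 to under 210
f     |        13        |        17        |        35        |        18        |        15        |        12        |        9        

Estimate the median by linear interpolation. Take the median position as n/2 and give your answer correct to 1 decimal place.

168.4

Cumulative frequencies: 13, 30, 65, 83, 98, 110, 119
n = 119; position = n/2 = 59.5.
This falls in the class 160 to under 170: L = 160, F = 30, f = 35, h = 10.
Median ≈ 160 + ((59.5 − 30) / 35) × 10 = 168.4286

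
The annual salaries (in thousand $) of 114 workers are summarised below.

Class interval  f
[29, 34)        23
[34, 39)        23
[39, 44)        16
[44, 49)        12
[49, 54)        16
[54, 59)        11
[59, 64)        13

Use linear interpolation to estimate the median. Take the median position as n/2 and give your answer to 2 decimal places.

Cumulative frequencies: 23, 46, 62, 74, 90, 101, 114
n = 114; position = n/2 = 57.
This falls in the class [39, 44): L = 39, F = 46, f = 16, h = 5.
Median ≈ 39 + ((57 − 46) / 16) × 5 = 42.4375

42.44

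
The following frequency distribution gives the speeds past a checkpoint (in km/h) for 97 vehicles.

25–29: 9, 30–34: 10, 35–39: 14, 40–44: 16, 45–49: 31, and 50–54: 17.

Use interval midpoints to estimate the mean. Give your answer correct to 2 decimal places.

Midpoints: 27, 32, 37, 42, 47, 52
Σfm = 9×27 + 10×32 + 14×37 + 16×42 + 31×47 + 17×52 = 4094
n = Σf = 97
Mean = 4094 / 97 = 42.2062

42.21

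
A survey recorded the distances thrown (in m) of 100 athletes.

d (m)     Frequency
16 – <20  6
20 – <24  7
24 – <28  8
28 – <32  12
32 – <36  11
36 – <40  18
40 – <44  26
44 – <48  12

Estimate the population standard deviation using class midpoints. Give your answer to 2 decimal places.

8.22

Midpoints: 18, 22, 26, 30, 34, 38, 42, 46
n = 100, Σfm = 3532, mean = 35.3200
Σfm² = 131504
Σf(m − x̄)² = Σfm² − (Σfm)²/n = 131504 − 3532²/100 = 6753.7600
Population variance = 6753.7600 / 100 = 67.5376
Standard deviation = √67.5376 = 8.2181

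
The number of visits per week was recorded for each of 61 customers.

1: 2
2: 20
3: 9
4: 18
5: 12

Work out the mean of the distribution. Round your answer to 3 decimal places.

Values: 1, 2, 3, 4, 5
Σfx = 2×1 + 20×2 + 9×3 + 18×4 + 12×5 = 201
n = Σf = 61
Mean = 201 / 61 = 3.2951

3.295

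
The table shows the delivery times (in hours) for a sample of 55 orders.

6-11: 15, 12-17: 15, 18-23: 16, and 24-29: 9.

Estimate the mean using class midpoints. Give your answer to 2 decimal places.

16.57

Midpoints: 8.5, 14.5, 20.5, 26.5
Σfm = 15×8.5 + 15×14.5 + 16×20.5 + 9×26.5 = 911.5
n = Σf = 55
Mean = 911.5 / 55 = 16.5727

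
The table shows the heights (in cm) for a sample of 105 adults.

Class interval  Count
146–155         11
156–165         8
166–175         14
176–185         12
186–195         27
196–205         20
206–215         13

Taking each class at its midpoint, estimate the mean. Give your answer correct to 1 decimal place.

184.6

Midpoints: 150.5, 160.5, 170.5, 180.5, 190.5, 200.5, 210.5
Σfm = 11×150.5 + 8×160.5 + 14×170.5 + 12×180.5 + 27×190.5 + 20×200.5 + 13×210.5 = 19382.5
n = Σf = 105
Mean = 19382.5 / 105 = 184.5952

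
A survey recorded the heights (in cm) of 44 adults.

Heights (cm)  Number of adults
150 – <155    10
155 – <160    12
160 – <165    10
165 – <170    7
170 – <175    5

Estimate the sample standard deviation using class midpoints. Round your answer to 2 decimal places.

6.55

Midpoints: 152.5, 157.5, 162.5, 167.5, 172.5
n = 44, Σfm = 7075, mean = 160.7955
Σfm² = 1139475
Σf(m − x̄)² = Σfm² − (Σfm)²/n = 1139475 − 7075²/44 = 1847.1591
Sample variance = 1847.1591 / 43 = 42.9572
Standard deviation = √42.9572 = 6.5542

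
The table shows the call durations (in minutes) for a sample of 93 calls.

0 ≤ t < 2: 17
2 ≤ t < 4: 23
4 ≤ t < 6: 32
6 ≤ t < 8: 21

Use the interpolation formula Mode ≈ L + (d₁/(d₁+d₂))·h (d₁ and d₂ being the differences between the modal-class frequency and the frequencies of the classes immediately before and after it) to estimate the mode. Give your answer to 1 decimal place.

4.9

Modal class: 4 ≤ t < 6 (highest frequency 32).
d₁ = 32 − 23 = 9, d₂ = 32 − 21 = 11
Mode ≈ 4 + (9/(9+11)) × 2 = 4 + 0.9000 = 4.9000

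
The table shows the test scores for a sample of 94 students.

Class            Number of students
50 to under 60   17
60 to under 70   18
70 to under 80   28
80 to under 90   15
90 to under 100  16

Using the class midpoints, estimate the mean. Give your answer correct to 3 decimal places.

Midpoints: 55, 65, 75, 85, 95
Σfm = 17×55 + 18×65 + 28×75 + 15×85 + 16×95 = 7000
n = Σf = 94
Mean = 7000 / 94 = 74.4681

74.468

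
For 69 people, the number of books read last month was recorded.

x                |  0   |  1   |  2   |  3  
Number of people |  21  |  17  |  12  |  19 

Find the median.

Cumulative frequencies: 21, 38, 50, 69
n = 69, so the median is the value in position (n+1)/2 = 35.
Position 35 falls at value 1.

1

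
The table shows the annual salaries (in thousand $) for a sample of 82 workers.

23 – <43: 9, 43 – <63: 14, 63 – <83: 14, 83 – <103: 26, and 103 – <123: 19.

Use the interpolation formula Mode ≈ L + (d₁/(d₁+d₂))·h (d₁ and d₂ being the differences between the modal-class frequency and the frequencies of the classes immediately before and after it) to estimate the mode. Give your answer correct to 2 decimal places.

Modal class: 83 – <103 (highest frequency 26).
d₁ = 26 − 14 = 12, d₂ = 26 − 19 = 7
Mode ≈ 83 + (12/(12+7)) × 20 = 83 + 12.6316 = 95.6316

95.63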